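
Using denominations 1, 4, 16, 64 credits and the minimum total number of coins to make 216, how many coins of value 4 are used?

216 = 3×64 + 1×16 + 2×4
Count of 4: 2

2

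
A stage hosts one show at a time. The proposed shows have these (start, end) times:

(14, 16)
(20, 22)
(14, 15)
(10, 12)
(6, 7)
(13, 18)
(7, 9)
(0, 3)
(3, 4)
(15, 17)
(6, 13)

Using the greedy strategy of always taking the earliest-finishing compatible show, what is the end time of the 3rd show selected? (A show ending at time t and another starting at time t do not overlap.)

7

Greedy by earliest finish: after sorting by end time, pick each interval compatible with the last pick.
Sorted by end: (0,3)  (3,4)  (6,7)  (7,9)  (10,12)  (6,13)  (14,15)  (14,16)  (15,17)  (13,18)  (20,22)
take (0,3); take (3,4); take (6,7); take (7,9); take (10,12); take (14,15); skip (14,16); take (15,17); take (20,22).
Selected: (0,3) (3,4) (6,7) (7,9) (10,12) (14,15) (15,17) (20,22)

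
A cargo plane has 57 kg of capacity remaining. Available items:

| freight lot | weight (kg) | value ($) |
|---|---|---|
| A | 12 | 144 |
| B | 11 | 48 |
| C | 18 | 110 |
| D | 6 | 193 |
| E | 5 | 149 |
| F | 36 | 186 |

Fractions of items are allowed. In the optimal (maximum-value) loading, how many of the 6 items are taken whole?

4

Ratios (sorted): D 32.17, E 29.80, A 12.00, C 6.11, F 5.17, B 4.36
take D (6 @ 193); take E (5 @ 149); take A (12 @ 144); take C (18 @ 110); take 16/36 of F → 82.67. Capacity used 57/57.
4 item(s) taken whole; one partial (take 16/36 of F).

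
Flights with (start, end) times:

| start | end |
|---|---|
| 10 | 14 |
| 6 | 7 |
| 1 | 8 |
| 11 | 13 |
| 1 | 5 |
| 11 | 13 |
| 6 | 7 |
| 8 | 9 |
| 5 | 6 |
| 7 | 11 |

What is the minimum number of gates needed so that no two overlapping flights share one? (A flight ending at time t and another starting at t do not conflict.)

Count concurrent intervals with a sweep; the peak is the room count.
Events (time:±→running): 1:+→1 1:+→2 5:-→1 5:+→2 6:-→1 6:+→2 6:+→3 … peak 3.

3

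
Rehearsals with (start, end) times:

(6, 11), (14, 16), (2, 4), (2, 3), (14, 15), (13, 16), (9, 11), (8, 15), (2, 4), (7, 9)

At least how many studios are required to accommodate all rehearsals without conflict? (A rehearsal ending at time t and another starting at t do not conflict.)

Events (time:±→running): 2:+→1 2:+→2 2:+→3 3:-→2 4:-→1 4:-→0 6:+→1 7:+→2 8:+→3 9:-→2 9:+→3 11:-→2 11:-→1 13:+→2 14:+→3 14:+→4 … peak 4.

4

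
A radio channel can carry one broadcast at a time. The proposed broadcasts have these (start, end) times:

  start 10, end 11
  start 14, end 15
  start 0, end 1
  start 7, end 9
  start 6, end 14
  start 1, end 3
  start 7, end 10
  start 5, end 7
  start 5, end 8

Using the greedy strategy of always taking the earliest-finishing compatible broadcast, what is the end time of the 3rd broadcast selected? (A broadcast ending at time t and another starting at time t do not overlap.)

7

Greedy by earliest finish: after sorting by end time, pick each interval compatible with the last pick.
Sorted by end: (0,1)  (1,3)  (5,7)  (5,8)  (7,9)  (7,10)  (10,11)  (6,14)  (14,15)
take (0,1); take (1,3); take (5,7); take (7,9); skip (7,10); take (10,11); take (14,15).
Selected: (0,1) (1,3) (5,7) (7,9) (10,11) (14,15)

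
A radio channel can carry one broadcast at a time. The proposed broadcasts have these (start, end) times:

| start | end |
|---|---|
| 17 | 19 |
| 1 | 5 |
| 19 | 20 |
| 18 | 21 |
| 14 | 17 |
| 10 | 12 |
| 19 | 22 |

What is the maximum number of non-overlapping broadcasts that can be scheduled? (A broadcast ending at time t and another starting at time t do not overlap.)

By end time: (1,5), (10,12), (14,17), (17,19), (19,20), (18,21), (19,22).
Pick (1,5); next start ≥ 5 → (10,12); next start ≥ 12 → (14,17); next start ≥ 17 → (17,19); next start ≥ 19 → (19,20).
Selected 5 broadcasts.

5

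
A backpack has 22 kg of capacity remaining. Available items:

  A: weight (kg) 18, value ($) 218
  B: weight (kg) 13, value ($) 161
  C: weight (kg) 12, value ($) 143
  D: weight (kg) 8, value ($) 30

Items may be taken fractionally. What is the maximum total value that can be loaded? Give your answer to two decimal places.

270.00

Order: B (161/13=12.38) > A (218/18=12.11) > C (143/12=11.92) > D (30/8=3.75)
Fill: take B (13 @ 161) → take 9/18 of A → 109.00; 22/22 used.
Total value = 270.00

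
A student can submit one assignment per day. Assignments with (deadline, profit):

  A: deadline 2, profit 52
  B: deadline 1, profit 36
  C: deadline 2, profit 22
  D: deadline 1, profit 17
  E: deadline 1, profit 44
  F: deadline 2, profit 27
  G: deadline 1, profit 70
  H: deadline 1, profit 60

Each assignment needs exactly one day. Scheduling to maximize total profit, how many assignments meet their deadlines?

Profit order: G=70 H=60 A=52 E=44 B=36 F=27 C=22 D=17
Assign: G→slot 1, H skipped, A→slot 2, E skipped, B skipped, F skipped, C skipped, D skipped.
Slots: [1:G] [2:A]
2 of 8 scheduled.

2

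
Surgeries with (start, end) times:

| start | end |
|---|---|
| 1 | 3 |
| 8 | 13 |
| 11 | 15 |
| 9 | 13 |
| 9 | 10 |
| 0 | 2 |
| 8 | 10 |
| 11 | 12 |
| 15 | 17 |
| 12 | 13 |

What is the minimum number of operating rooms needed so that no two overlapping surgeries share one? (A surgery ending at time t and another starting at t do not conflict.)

4

starts: [0, 1, 8, 8, 9, 9, 11, 11, 12, 15]
ends:   [2, 3, 10, 10, 12, 13, 13, 13, 15, 17]
s0→1 s1→2 e2→1 e3→0 s8→1 s8→2 s9→3 s9→4  — peak 4.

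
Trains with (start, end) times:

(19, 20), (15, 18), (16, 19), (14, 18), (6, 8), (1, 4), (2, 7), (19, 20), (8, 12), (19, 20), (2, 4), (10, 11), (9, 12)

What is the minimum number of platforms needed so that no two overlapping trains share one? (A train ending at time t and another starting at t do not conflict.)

starts: [1, 2, 2, 6, 8, 9, 10, 14, 15, 16, 19, 19, 19]
ends:   [4, 4, 7, 8, 11, 12, 12, 18, 18, 19, 20, 20, 20]
s1→1 s2→2 s2→3  — peak 3.

3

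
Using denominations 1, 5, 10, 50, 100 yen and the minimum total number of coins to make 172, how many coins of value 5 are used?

Use the largest denomination that fits, subtract, and repeat.
172 − 1×100→72 − 1×50→22 − 2×10→2 − 2×1→0
Count of 5: 0

0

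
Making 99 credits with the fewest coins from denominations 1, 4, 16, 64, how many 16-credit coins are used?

Use the largest denomination that fits, subtract, and repeat.
99 − 1×64→35 − 2×16→3 − 3×1→0
Count of 16: 2

2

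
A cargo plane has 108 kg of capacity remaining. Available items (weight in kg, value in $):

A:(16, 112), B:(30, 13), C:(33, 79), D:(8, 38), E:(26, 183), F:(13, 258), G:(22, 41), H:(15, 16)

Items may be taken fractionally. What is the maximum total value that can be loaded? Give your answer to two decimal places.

692.36

Sort by value per unit weight and fill in that order.
Order: F (258/13=19.85) > E (183/26=7.04) > A (112/16=7.00) > D (38/8=4.75) > C (79/33=2.39) > G (41/22=1.86) > H (16/15=1.07) > B (13/30=0.43)
Fill: take F (13 @ 258) → take E (26 @ 183) → take A (16 @ 112) → take D (8 @ 38) → take C (33 @ 79) → take 12/22 of G → 22.36; 108/108 used.
Total value = 692.36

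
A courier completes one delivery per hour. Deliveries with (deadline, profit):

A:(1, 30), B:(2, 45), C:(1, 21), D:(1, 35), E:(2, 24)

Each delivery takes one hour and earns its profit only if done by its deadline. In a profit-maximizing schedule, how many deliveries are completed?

Profit order: B=45 D=35 A=30 E=24 C=21
Assign: B→slot 2, D→slot 1, A skipped, E skipped, C skipped.
Slots: [1:D] [2:B]
2 of 5 scheduled.

2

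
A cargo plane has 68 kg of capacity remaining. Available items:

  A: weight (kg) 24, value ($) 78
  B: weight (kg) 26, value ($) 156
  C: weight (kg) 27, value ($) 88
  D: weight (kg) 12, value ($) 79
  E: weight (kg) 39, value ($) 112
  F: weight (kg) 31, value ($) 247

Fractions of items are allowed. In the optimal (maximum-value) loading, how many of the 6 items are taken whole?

Greedy by value/weight ratio, highest first.
Ratios (sorted): F 7.97, D 6.58, B 6.00, C 3.26, A 3.25, E 2.87
take F (31 @ 247); take D (12 @ 79); take 25/26 of B → 150.00. Capacity used 68/68.
2 item(s) taken whole; one partial (take 25/26 of B).

2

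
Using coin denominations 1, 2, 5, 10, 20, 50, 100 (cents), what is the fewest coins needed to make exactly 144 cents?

5

144 − 1×100→44 − 2×20→4 − 2×2→0
Total coins = 1 + 2 + 2 = 5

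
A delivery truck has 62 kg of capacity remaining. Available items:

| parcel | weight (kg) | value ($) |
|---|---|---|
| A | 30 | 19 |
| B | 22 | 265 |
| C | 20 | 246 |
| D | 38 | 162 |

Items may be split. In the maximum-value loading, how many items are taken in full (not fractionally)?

2

Greedy by value/weight ratio, highest first.
Order: C (246/20=12.30) > B (265/22=12.05) > D (162/38=4.26) > A (19/30=0.63)
Fill: take C (20 @ 246) → take B (22 @ 265) → take 20/38 of D → 85.26; 62/62 used.
2 item(s) taken whole; one partial (take 20/38 of D).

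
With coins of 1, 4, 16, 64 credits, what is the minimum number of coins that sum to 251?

Use the largest denomination that fits, subtract, and repeat.
251 = 3×64 + 3×16 + 2×4 + 3×1
Total coins = 3 + 3 + 2 + 3 = 11

11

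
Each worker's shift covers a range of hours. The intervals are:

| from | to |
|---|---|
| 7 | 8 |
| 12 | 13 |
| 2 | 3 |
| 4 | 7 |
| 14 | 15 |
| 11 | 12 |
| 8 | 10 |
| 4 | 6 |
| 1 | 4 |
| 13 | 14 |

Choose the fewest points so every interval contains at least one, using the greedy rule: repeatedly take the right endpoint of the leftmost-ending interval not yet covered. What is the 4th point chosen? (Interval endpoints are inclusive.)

By right end: [2,3]  [1,4]  [4,6]  [4,7]  [7,8]  [8,10]  [11,12]  [12,13]  [13,14]  [14,15]
[2,3] uncovered → point at 3; [4,6] uncovered → point at 6; [7,8] uncovered → point at 8; [11,12] uncovered → point at 12; [13,14] uncovered → point at 14.
Points: 3, 6, 8, 12, 14 (5 total).

12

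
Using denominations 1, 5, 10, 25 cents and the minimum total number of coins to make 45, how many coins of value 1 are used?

0

Use the largest denomination that fits, subtract, and repeat.
45 − 1×25→20 − 2×10→0
Count of 1: 0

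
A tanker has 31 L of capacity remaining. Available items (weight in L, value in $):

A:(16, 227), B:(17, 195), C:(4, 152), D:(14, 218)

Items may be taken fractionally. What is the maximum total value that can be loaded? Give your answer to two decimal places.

Sort by value per unit weight and fill in that order.
Order: C (152/4=38.00) > D (218/14=15.57) > A (227/16=14.19) > B (195/17=11.47)
Fill: take C (4 @ 152) → take D (14 @ 218) → take 13/16 of A → 184.44; 31/31 used.
Total value = 554.44

554.44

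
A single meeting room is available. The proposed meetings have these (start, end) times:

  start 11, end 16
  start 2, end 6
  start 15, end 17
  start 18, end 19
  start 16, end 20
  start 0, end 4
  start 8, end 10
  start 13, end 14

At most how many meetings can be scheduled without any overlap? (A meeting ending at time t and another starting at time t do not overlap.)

Sort by end time and greedily take each interval whose start is ≥ the last chosen end.
Sorted by end: (0,4)  (2,6)  (8,10)  (13,14)  (11,16)  (15,17)  (18,19)  (16,20)
take (0,4); skip (2,6); take (8,10); take (13,14); take (15,17); take (18,19).
Selected 5 meetings.

5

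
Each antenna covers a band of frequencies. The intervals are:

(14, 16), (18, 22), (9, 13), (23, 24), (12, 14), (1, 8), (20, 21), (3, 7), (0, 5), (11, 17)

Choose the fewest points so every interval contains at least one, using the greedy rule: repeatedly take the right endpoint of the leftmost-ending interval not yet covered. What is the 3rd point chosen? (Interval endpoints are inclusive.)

16

Process intervals by earliest right end; each time one isn't hit yet, stab at its right endpoint.
By right end: [0,5]  [3,7]  [1,8]  [9,13]  [12,14]  [14,16]  [11,17]  [20,21]  [18,22]  [23,24]
[0,5] uncovered → point at 5; [9,13] uncovered → point at 13; [14,16] uncovered → point at 16; [20,21] uncovered → point at 21; [23,24] uncovered → point at 24.
Points: 5, 13, 16, 21, 24 (5 total).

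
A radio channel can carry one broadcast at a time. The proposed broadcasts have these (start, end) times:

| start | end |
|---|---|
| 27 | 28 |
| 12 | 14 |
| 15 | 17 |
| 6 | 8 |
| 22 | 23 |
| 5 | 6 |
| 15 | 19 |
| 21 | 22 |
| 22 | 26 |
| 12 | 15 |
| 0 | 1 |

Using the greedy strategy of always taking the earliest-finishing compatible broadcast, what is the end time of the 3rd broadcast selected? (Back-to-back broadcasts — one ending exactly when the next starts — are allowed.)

8

Greedy by earliest finish: after sorting by end time, pick each interval compatible with the last pick.
By end time: (0,1), (5,6), (6,8), (12,14), (12,15), (15,17), (15,19), (21,22), (22,23), (22,26), (27,28).
Pick (0,1); next start ≥ 1 → (5,6); next start ≥ 6 → (6,8); next start ≥ 8 → (12,14); next start ≥ 14 → (15,17); next start ≥ 17 → (21,22); next start ≥ 22 → (22,23); next start ≥ 23 → (27,28).
Selected: (0,1) (5,6) (6,8) (12,14) (15,17) (21,22) (22,23) (27,28)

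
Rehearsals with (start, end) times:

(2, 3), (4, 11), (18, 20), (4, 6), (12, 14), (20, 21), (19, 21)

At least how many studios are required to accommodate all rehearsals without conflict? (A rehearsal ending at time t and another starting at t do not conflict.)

Count concurrent intervals with a sweep; the peak is the room count.
starts: [2, 4, 4, 12, 18, 19, 20]
ends:   [3, 6, 11, 14, 20, 21, 21]
s2→1 e3→0 s4→1 s4→2  — peak 2.

2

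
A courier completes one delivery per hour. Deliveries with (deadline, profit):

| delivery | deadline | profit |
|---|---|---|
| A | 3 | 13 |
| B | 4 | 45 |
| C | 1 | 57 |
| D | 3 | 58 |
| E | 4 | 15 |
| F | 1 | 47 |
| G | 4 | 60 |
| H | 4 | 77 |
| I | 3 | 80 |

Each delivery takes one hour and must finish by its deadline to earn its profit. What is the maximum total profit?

275

By profit: I(d3,80), H(d4,77), G(d4,60), D(d3,58), C(d1,57), F(d1,47), B(d4,45), E(d4,15), A(d3,13)
I→slot 3; H→slot 4; G→slot 2; D→slot 1; C skipped; F skipped; B skipped; E skipped; A skipped.
Profit = 58 + 60 + 80 + 77 = 275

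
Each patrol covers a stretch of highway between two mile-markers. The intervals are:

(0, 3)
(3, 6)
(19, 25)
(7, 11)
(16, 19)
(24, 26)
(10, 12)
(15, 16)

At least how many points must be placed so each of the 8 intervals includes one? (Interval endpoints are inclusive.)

Sort by right endpoint; whenever an interval is uncovered, place a point at its right end.
By right end: [0,3]  [3,6]  [7,11]  [10,12]  [15,16]  [16,19]  [19,25]  [24,26]
[0,3] uncovered → point at 3; [7,11] uncovered → point at 11; [15,16] uncovered → point at 16; [19,25] uncovered → point at 25.
Points: 3, 11, 16, 25 (4 total).

4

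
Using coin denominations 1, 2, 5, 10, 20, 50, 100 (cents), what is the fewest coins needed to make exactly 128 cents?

5

128 − 1×100→28 − 1×20→8 − 1×5→3 − 1×2→1 − 1×1→0
Total coins = 1 + 1 + 1 + 1 + 1 = 5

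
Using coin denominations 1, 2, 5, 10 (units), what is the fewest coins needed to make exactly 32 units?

32 − 3×10→2 − 1×2→0
Total coins = 3 + 1 = 4

4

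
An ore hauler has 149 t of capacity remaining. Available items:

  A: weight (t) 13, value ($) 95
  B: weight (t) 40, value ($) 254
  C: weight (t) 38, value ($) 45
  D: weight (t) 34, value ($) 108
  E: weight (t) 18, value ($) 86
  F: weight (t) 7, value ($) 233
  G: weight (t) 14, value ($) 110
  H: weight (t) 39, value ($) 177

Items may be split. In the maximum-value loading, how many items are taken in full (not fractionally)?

6

Sort by value per unit weight and fill in that order.
Order: F (233/7=33.29) > G (110/14=7.86) > A (95/13=7.31) > B (254/40=6.35) > E (86/18=4.78) > H (177/39=4.54) > D (108/34=3.18) > C (45/38=1.18)
Fill: take F (7 @ 233) → take G (14 @ 110) → take A (13 @ 95) → take B (40 @ 254) → take E (18 @ 86) → take H (39 @ 177) → take 18/34 of D → 57.18; 149/149 used.
6 item(s) taken whole; one partial (take 18/34 of D).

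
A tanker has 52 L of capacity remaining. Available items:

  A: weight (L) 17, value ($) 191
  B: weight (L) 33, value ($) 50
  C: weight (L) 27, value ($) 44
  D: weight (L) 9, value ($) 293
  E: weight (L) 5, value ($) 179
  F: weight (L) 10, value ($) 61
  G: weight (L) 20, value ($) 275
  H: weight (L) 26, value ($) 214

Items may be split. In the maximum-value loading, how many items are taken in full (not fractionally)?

4

Ratios (sorted): E 35.80, D 32.56, G 13.75, A 11.24, H 8.23, F 6.10, C 1.63, B 1.52
take E (5 @ 179); take D (9 @ 293); take G (20 @ 275); take A (17 @ 191); take 1/26 of H → 8.23. Capacity used 52/52.
4 item(s) taken whole; one partial (take 1/26 of H).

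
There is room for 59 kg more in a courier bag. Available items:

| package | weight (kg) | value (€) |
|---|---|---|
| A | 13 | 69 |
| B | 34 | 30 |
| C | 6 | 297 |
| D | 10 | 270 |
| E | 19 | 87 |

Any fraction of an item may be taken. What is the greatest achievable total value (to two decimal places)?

Ratios (sorted): C 49.50, D 27.00, A 5.31, E 4.58, B 0.88
take C (6 @ 297); take D (10 @ 270); take A (13 @ 69); take E (19 @ 87); take 11/34 of B → 9.71. Capacity used 59/59.
Total value = 732.71

732.71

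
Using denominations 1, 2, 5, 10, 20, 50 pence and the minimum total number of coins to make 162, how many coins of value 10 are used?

Use the largest denomination that fits, subtract, and repeat.
162 = 3×50 + 1×10 + 1×2
Count of 10: 1

1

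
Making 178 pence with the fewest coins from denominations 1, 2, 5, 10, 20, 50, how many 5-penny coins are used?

1

Greedy: take as many of the largest coin as possible, then repeat with the remainder.
178 − 3×50→28 − 1×20→8 − 1×5→3 − 1×2→1 − 1×1→0
Count of 5: 1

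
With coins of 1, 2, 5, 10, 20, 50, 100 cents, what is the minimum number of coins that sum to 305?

4

305 = 3×100 + 1×5
Total coins = 3 + 1 = 4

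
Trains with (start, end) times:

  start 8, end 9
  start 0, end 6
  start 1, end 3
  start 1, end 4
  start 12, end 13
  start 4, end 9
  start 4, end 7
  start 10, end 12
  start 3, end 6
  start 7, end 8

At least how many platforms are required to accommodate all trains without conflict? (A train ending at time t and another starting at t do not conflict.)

starts: [0, 1, 1, 3, 4, 4, 7, 8, 10, 12]
ends:   [3, 4, 6, 6, 7, 8, 9, 9, 12, 13]
s0→1 s1→2 s1→3 e3→2 s3→3 e4→2 s4→3 s4→4  — peak 4.

4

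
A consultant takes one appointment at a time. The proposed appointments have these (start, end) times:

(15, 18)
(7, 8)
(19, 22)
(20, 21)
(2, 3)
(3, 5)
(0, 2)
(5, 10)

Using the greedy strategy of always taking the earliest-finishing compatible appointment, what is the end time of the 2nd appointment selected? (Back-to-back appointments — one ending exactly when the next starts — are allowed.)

3

Order by finish time; keep every interval that doesn't clash with the previous kept one.
Sorted by end: (0,2)  (2,3)  (3,5)  (7,8)  (5,10)  (15,18)  (20,21)  (19,22)
take (0,2); take (2,3); take (3,5); take (7,8); skip (5,10); take (15,18); take (20,21).
Selected: (0,2) (2,3) (3,5) (7,8) (15,18) (20,21)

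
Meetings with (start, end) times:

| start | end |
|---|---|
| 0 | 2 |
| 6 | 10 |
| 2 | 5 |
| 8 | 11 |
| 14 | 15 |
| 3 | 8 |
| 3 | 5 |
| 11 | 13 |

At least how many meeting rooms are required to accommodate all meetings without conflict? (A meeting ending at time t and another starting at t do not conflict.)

3

The answer is the maximum number of intervals overlapping at any instant.
starts: [0, 2, 3, 3, 6, 8, 11, 14]
ends:   [2, 5, 5, 8, 10, 11, 13, 15]
s0→1 e2→0 s2→1 s3→2 s3→3  — peak 3.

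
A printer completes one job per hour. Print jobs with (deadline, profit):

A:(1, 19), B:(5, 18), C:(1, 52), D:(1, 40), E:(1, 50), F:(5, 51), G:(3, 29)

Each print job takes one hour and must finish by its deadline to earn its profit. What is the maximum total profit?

150

By profit: C(d1,52), F(d5,51), E(d1,50), D(d1,40), G(d3,29), A(d1,19), B(d5,18)
C→slot 1; F→slot 5; E skipped; D skipped; G→slot 3; A skipped; B→slot 4.
Profit = 52 + 29 + 18 + 51 = 150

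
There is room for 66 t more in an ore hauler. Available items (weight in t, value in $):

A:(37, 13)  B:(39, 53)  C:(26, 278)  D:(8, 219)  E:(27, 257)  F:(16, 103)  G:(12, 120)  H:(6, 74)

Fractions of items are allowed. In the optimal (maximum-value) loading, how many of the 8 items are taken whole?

Sort by value per unit weight and fill in that order.
Ratios (sorted): D 27.38, H 12.33, C 10.69, G 10.00, E 9.52, F 6.44, B 1.36, A 0.35
take D (8 @ 219); take H (6 @ 74); take C (26 @ 278); take G (12 @ 120); take 14/27 of E → 133.26. Capacity used 66/66.
4 item(s) taken whole; one partial (take 14/27 of E).

4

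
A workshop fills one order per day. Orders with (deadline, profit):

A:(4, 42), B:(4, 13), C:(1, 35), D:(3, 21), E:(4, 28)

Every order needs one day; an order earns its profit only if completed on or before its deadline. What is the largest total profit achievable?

126

Take jobs in profit order; each goes to the latest open slot no later than its deadline.
By profit: A(d4,42), C(d1,35), E(d4,28), D(d3,21), B(d4,13)
A→slot 4; C→slot 1; E→slot 3; D→slot 2; B skipped.
Profit = 35 + 21 + 28 + 42 = 126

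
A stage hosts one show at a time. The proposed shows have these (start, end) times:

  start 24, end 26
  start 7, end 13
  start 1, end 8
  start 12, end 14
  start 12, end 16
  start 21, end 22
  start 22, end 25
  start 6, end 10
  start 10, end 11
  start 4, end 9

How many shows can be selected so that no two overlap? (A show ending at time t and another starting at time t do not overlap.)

Sort by end time and greedily take each interval whose start is ≥ the last chosen end.
Sorted by end: (1,8)  (4,9)  (6,10)  (10,11)  (7,13)  (12,14)  (12,16)  (21,22)  (22,25)  (24,26)
take (1,8); skip (4,9); skip (6,10); take (10,11); skip (7,13); take (12,14); take (21,22); take (22,25); skip (24,26).
Selected 5 shows.

5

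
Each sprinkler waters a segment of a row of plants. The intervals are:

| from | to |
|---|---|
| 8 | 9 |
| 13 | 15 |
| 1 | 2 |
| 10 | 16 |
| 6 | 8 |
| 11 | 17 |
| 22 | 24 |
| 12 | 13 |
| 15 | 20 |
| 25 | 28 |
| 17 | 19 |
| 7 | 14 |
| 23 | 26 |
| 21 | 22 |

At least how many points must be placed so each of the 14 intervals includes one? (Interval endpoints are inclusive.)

6

Process intervals by earliest right end; each time one isn't hit yet, stab at its right endpoint.
Sorted: [1,2] [6,8] [8,9] [12,13] [7,14] [13,15] [10,16] [11,17] [17,19] [15,20] [21,22] [22,24] [23,26] [25,28]
{[1,2]} hit by 2; {[6,8],[8,9]} hit by 8; {[12,13],[7,14],[13,15],[10,16],[11,17]} hit by 13; {[17,19],[15,20]} hit by 19; {[21,22],[22,24]} hit by 22; {[23,26],[25,28]} hit by 26.
Points: 2, 8, 13, 19, 22, 26 (6 total).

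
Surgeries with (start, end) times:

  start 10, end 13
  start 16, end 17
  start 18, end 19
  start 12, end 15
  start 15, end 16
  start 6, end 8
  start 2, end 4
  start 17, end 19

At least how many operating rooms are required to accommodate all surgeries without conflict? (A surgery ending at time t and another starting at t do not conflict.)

2

Events (time:±→running): 2:+→1 4:-→0 6:+→1 8:-→0 10:+→1 12:+→2 … peak 2.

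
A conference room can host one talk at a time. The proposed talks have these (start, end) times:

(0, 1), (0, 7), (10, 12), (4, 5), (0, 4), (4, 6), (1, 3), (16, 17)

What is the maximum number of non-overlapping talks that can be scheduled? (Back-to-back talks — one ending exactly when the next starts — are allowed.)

By end time: (0,1), (1,3), (0,4), (4,5), (4,6), (0,7), (10,12), (16,17).
Pick (0,1); next start ≥ 1 → (1,3); next start ≥ 3 → (4,5); next start ≥ 5 → (10,12); next start ≥ 12 → (16,17).
Selected 5 talks.

5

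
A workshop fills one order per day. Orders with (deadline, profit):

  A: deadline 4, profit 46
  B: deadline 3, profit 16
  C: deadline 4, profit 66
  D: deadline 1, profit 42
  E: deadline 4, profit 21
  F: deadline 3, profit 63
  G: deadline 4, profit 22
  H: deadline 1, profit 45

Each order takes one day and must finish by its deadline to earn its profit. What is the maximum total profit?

220

Take jobs in profit order; each goes to the latest open slot no later than its deadline.
Profit order: C=66 F=63 A=46 H=45 D=42 G=22 E=21 B=16
Assign: C→slot 4, F→slot 3, A→slot 2, H→slot 1, D skipped, G skipped, E skipped, B skipped.
Slots: [1:H] [2:A] [3:F] [4:C]
Profit = 45 + 46 + 63 + 66 = 220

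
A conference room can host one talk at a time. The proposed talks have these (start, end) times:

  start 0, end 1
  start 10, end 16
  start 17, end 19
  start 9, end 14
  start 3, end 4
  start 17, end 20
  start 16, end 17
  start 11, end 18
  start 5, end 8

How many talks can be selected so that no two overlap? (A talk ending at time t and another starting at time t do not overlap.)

6

Order by finish time; keep every interval that doesn't clash with the previous kept one.
Sorted by end: (0,1)  (3,4)  (5,8)  (9,14)  (10,16)  (16,17)  (11,18)  (17,19)  (17,20)
take (0,1); take (3,4); take (5,8); take (9,14); take (16,17); skip (11,18); take (17,19).
Selected 6 talks.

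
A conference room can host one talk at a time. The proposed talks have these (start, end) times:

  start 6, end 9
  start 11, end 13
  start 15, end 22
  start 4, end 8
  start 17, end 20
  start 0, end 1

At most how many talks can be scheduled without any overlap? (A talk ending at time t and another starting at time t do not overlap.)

By end time: (0,1), (4,8), (6,9), (11,13), (17,20), (15,22).
Pick (0,1); next start ≥ 1 → (4,8); next start ≥ 8 → (11,13); next start ≥ 13 → (17,20).
Selected 4 talks.

4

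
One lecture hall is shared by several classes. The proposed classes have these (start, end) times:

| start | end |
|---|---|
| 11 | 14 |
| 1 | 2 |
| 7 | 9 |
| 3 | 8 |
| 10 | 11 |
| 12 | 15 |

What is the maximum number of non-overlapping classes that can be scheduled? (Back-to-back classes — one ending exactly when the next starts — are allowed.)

4

By end time: (1,2), (3,8), (7,9), (10,11), (11,14), (12,15).
Pick (1,2); next start ≥ 2 → (3,8); next start ≥ 8 → (10,11); next start ≥ 11 → (11,14).
Selected 4 classes.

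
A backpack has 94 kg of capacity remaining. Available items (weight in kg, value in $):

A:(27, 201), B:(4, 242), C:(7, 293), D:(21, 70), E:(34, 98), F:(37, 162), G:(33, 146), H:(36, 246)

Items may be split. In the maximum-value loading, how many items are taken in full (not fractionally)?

4

Order: B (242/4=60.50) > C (293/7=41.86) > A (201/27=7.44) > H (246/36=6.83) > G (146/33=4.42) > F (162/37=4.38) > D (70/21=3.33) > E (98/34=2.88)
Fill: take B (4 @ 242) → take C (7 @ 293) → take A (27 @ 201) → take H (36 @ 246) → take 20/33 of G → 88.48; 94/94 used.
4 item(s) taken whole; one partial (take 20/33 of G).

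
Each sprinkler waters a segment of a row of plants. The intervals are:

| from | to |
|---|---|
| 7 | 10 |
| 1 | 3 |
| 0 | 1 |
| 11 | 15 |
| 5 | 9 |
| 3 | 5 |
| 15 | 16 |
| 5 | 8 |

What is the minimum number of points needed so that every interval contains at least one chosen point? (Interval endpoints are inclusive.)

Sort by right endpoint; whenever an interval is uncovered, place a point at its right end.
Sorted: [0,1] [1,3] [3,5] [5,8] [5,9] [7,10] [11,15] [15,16]
{[0,1],[1,3]} hit by 1; {[3,5],[5,8],[5,9]} hit by 5; {[7,10]} hit by 10; {[11,15],[15,16]} hit by 15.
Points: 1, 5, 10, 15 (4 total).

4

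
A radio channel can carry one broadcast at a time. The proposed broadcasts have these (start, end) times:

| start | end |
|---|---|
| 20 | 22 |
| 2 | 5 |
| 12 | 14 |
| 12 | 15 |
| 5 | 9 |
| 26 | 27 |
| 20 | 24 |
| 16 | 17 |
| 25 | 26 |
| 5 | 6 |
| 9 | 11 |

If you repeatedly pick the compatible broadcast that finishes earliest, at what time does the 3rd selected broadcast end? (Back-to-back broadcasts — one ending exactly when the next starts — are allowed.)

11

Sort by end time and greedily take each interval whose start is ≥ the last chosen end.
Sorted by end: (2,5)  (5,6)  (5,9)  (9,11)  (12,14)  (12,15)  (16,17)  (20,22)  (20,24)  (25,26)  (26,27)
take (2,5); take (5,6); skip (5,9); take (9,11); take (12,14); take (16,17); take (20,22); take (25,26); take (26,27).
Selected: (2,5) (5,6) (9,11) (12,14) (16,17) (20,22) (25,26) (26,27)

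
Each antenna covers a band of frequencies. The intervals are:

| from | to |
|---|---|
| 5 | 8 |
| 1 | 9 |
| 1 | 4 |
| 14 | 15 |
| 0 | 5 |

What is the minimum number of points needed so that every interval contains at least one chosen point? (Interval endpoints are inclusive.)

3

By right end: [1,4]  [0,5]  [5,8]  [1,9]  [14,15]
[1,4] uncovered → point at 4; [5,8] uncovered → point at 8; [14,15] uncovered → point at 15.
Points: 4, 8, 15 (3 total).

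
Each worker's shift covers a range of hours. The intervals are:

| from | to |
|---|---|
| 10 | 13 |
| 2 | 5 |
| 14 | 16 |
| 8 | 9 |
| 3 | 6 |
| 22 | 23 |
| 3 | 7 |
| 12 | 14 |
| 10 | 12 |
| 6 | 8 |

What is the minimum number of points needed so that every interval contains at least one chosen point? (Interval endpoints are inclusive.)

Process intervals by earliest right end; each time one isn't hit yet, stab at its right endpoint.
Sorted: [2,5] [3,6] [3,7] [6,8] [8,9] [10,12] [10,13] [12,14] [14,16] [22,23]
{[2,5],[3,6],[3,7]} hit by 5; {[6,8],[8,9]} hit by 8; {[10,12],[10,13],[12,14]} hit by 12; {[14,16]} hit by 16; {[22,23]} hit by 23.
Points: 5, 8, 12, 16, 23 (5 total).

5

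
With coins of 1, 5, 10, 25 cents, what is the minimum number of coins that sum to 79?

7

Use the largest denomination that fits, subtract, and repeat.
79 − 3×25→4 − 4×1→0
Total coins = 3 + 4 = 7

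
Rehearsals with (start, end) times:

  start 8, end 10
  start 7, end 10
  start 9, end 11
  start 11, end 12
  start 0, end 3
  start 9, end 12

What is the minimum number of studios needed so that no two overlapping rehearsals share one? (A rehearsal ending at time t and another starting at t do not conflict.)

4

Count concurrent intervals with a sweep; the peak is the room count.
Events (time:±→running): 0:+→1 3:-→0 7:+→1 8:+→2 9:+→3 9:+→4 … peak 4.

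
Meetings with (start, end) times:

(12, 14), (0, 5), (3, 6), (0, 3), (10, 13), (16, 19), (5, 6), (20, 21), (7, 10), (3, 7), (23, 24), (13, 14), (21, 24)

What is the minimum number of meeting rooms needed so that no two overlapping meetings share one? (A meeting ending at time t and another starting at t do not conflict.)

3

The answer is the maximum number of intervals overlapping at any instant.
Events (time:±→running): 0:+→1 0:+→2 3:-→1 3:+→2 3:+→3 … peak 3.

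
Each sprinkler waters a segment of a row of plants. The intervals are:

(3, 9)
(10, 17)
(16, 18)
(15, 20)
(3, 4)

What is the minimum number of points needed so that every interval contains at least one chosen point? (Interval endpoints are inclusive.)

Sort by right endpoint; whenever an interval is uncovered, place a point at its right end.
Sorted: [3,4] [3,9] [10,17] [16,18] [15,20]
{[3,4],[3,9]} hit by 4; {[10,17],[16,18],[15,20]} hit by 17.
Points: 4, 17 (2 total).

2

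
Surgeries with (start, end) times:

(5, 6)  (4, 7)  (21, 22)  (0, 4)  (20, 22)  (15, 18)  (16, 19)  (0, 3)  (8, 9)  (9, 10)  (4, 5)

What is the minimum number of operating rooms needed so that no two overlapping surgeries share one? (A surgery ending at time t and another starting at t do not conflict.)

2

Count concurrent intervals with a sweep; the peak is the room count.
Events (time:±→running): 0:+→1 0:+→2 … peak 2.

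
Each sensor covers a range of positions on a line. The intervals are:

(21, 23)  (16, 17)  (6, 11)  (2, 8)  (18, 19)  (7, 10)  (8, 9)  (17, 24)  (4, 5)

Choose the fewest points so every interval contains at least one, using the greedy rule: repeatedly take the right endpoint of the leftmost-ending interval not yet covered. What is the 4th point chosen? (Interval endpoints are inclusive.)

Process intervals by earliest right end; each time one isn't hit yet, stab at its right endpoint.
Sorted: [4,5] [2,8] [8,9] [7,10] [6,11] [16,17] [18,19] [21,23] [17,24]
{[4,5],[2,8]} hit by 5; {[8,9],[7,10],[6,11]} hit by 9; {[16,17]} hit by 17; {[18,19]} hit by 19; {[21,23],[17,24]} hit by 23.
Points: 5, 9, 17, 19, 23 (5 total).

19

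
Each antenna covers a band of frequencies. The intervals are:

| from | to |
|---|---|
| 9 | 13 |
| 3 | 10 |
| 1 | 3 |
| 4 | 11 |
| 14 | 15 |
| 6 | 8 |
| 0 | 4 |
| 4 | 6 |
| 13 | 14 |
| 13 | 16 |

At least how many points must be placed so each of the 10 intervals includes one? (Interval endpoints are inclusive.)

Process intervals by earliest right end; each time one isn't hit yet, stab at its right endpoint.
By right end: [1,3]  [0,4]  [4,6]  [6,8]  [3,10]  [4,11]  [9,13]  [13,14]  [14,15]  [13,16]
[1,3] uncovered → point at 3; [4,6] uncovered → point at 6; [9,13] uncovered → point at 13; [14,15] uncovered → point at 15.
Points: 3, 6, 13, 15 (4 total).

4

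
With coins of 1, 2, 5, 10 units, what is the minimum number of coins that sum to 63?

8

63 = 6×10 + 1×2 + 1×1
Total coins = 6 + 1 + 1 = 8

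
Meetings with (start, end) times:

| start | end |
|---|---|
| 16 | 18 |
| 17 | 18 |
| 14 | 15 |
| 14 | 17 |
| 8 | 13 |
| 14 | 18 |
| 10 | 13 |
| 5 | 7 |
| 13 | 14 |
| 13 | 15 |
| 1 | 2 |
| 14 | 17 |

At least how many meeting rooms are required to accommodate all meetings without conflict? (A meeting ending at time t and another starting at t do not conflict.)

5

Events (time:±→running): 1:+→1 2:-→0 5:+→1 7:-→0 8:+→1 10:+→2 13:-→1 13:-→0 13:+→1 13:+→2 14:-→1 14:+→2 14:+→3 14:+→4 14:+→5 … peak 5.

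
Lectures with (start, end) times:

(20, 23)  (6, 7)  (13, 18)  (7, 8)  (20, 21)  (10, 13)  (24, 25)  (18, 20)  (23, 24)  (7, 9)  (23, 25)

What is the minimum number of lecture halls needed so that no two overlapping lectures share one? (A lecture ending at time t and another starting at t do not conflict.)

Count concurrent intervals with a sweep; the peak is the room count.
Events (time:±→running): 6:+→1 7:-→0 7:+→1 7:+→2 … peak 2.

2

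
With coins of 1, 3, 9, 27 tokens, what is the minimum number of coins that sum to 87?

5

87 = 3×27 + 2×3
Total coins = 3 + 2 = 5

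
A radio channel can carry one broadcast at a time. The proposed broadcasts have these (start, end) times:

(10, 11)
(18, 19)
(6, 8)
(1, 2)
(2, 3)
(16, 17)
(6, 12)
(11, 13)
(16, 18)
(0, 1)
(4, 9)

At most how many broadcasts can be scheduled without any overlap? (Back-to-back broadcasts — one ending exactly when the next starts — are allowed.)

8

Sort by end time and greedily take each interval whose start is ≥ the last chosen end.
Sorted by end: (0,1)  (1,2)  (2,3)  (6,8)  (4,9)  (10,11)  (6,12)  (11,13)  (16,17)  (16,18)  (18,19)
take (0,1); take (1,2); take (2,3); take (6,8); skip (4,9); take (10,11); skip (6,12); take (11,13); take (16,17); take (18,19).
Selected 8 broadcasts.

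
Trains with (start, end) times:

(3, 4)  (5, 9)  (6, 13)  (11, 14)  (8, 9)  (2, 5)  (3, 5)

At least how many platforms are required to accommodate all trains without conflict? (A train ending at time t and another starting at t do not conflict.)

starts: [2, 3, 3, 5, 6, 8, 11]
ends:   [4, 5, 5, 9, 9, 13, 14]
s2→1 s3→2 s3→3  — peak 3.

3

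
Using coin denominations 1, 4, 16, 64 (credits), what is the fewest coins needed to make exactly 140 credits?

5

140 = 2×64 + 3×4
Total coins = 2 + 3 = 5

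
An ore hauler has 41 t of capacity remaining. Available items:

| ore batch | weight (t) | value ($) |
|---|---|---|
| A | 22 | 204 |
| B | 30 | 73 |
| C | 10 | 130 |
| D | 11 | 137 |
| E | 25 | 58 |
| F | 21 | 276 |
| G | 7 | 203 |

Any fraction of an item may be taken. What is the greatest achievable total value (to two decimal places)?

646.36

Sort by value per unit weight and fill in that order.
Order: G (203/7=29.00) > F (276/21=13.14) > C (130/10=13.00) > D (137/11=12.45) > A (204/22=9.27) > B (73/30=2.43) > E (58/25=2.32)
Fill: take G (7 @ 203) → take F (21 @ 276) → take C (10 @ 130) → take 3/11 of D → 37.36; 41/41 used.
Total value = 646.36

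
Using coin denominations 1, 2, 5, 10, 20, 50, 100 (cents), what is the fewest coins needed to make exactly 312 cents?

5

Use the largest denomination that fits, subtract, and repeat.
312 − 3×100→12 − 1×10→2 − 1×2→0
Total coins = 3 + 1 + 1 = 5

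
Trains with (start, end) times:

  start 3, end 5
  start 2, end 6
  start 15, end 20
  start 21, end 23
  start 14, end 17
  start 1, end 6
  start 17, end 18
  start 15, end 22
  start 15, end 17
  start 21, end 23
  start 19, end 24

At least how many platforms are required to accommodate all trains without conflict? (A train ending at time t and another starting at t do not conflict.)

Count concurrent intervals with a sweep; the peak is the room count.
starts: [1, 2, 3, 14, 15, 15, 15, 17, 19, 21, 21]
ends:   [5, 6, 6, 17, 17, 18, 20, 22, 23, 23, 24]
s1→1 s2→2 s3→3 e5→2 e6→1 e6→0 s14→1 s15→2 s15→3 s15→4  — peak 4.

4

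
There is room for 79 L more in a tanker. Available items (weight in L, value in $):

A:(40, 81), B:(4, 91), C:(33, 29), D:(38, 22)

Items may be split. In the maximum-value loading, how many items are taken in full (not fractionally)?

3

Sort by value per unit weight and fill in that order.
Ratios (sorted): B 22.75, A 2.02, C 0.88, D 0.58
take B (4 @ 91); take A (40 @ 81); take C (33 @ 29); take 2/38 of D → 1.16. Capacity used 79/79.
3 item(s) taken whole; one partial (take 2/38 of D).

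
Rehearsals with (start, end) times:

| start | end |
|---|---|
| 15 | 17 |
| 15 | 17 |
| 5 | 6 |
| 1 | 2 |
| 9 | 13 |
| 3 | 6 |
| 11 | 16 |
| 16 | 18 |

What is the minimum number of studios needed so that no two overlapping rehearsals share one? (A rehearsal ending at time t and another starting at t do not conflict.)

The answer is the maximum number of intervals overlapping at any instant.
Events (time:±→running): 1:+→1 2:-→0 3:+→1 5:+→2 6:-→1 6:-→0 9:+→1 11:+→2 13:-→1 15:+→2 15:+→3 … peak 3.

3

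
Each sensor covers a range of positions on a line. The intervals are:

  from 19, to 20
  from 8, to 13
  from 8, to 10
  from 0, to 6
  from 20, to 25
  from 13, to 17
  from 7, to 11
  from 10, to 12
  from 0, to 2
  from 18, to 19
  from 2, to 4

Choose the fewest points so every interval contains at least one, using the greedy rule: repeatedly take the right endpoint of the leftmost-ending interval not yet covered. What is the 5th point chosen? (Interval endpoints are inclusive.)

25

Sorted: [0,2] [2,4] [0,6] [8,10] [7,11] [10,12] [8,13] [13,17] [18,19] [19,20] [20,25]
{[0,2],[2,4],[0,6]} hit by 2; {[8,10],[7,11],[10,12],[8,13]} hit by 10; {[13,17]} hit by 17; {[18,19],[19,20]} hit by 19; {[20,25]} hit by 25.
Points: 2, 10, 17, 19, 25 (5 total).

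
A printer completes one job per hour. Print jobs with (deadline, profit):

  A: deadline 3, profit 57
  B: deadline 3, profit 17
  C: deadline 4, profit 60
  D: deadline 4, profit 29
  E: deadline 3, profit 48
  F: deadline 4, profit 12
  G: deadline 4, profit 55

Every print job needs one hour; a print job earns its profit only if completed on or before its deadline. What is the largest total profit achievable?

220

By profit: C(d4,60), A(d3,57), G(d4,55), E(d3,48), D(d4,29), B(d3,17), F(d4,12)
C→slot 4; A→slot 3; G→slot 2; E→slot 1; D skipped; B skipped; F skipped.
Profit = 48 + 55 + 57 + 60 = 220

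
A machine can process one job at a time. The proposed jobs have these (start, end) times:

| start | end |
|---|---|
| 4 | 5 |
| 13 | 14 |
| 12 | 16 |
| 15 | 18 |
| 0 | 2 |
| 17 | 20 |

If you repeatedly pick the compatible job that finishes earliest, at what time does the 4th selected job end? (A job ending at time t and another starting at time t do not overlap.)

18

Sort by end time and greedily take each interval whose start is ≥ the last chosen end.
By end time: (0,2), (4,5), (13,14), (12,16), (15,18), (17,20).
Pick (0,2); next start ≥ 2 → (4,5); next start ≥ 5 → (13,14); next start ≥ 14 → (15,18).
Selected: (0,2) (4,5) (13,14) (15,18)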